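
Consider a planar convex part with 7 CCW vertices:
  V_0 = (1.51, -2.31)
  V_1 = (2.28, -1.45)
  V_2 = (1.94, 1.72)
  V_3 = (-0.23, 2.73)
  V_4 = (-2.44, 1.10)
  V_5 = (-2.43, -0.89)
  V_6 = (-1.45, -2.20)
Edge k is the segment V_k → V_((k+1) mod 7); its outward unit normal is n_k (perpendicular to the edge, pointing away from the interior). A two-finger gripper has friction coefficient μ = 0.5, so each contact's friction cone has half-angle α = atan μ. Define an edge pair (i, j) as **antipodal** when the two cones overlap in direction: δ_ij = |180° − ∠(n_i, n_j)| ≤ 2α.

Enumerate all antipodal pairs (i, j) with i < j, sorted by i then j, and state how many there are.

count = 7; pairs: (0,3), (0,4), (1,4), (1,5), (2,5), (2,6), (3,6)

α = atan 0.5 = 26.57°;  2α = 53.13°
n_0 = (+0.7450, -0.6670)
n_1 = (+0.9943, +0.1066)
n_2 = (+0.4220, +0.9066)
n_3 = (-0.5936, +0.8048)
n_4 = (-1.0000, -0.0050)
n_5 = (-0.8007, -0.5990)
n_6 = (-0.0371, -0.9993)
  (0,1): δ = 132.04°  ·
  (0,2): δ = 73.12°  ·
  (0,3): δ = 11.75°  ✓
  (0,4): δ = 42.13°  ✓
  (0,5): δ = 78.64°  ·
  (0,6): δ = 129.71°  ·
  (1,2): δ = 121.08°  ·
  (1,3): δ = 59.71°  ·
  (1,4): δ = 5.83°  ✓
  (1,5): δ = 30.68°  ✓
  (1,6): δ = 81.75°  ·
  (2,3): δ = 118.63°  ·
  (2,4): δ = 64.75°  ·
  (2,5): δ = 28.24°  ✓
  (2,6): δ = 22.83°  ✓
  (3,4): δ = 126.12°  ·
  (3,5): δ = 89.61°  ·
  (3,6): δ = 38.54°  ✓
  (4,5): δ = 143.49°  ·
  (4,6): δ = 92.42°  ·
  (5,6): δ = 128.93°  ·
antipodal pairs: 7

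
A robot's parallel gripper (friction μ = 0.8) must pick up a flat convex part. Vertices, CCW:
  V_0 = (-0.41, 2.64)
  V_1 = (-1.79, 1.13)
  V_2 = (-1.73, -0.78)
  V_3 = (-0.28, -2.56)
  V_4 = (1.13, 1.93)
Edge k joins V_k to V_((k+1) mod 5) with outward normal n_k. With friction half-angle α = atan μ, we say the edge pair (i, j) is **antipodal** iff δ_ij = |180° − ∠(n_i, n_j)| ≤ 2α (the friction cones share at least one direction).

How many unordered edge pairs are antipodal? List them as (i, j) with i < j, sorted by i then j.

α = atan 0.8 = 38.66°;  2α = 77.32°
n_0 = (-0.7382, +0.6746)
n_1 = (-0.9995, -0.0314)
n_2 = (-0.7753, -0.6316)
n_3 = (+0.9541, -0.2996)
n_4 = (+0.4187, +0.9081)
  (0,1): δ = 135.78°  ·
  (0,2): δ = 98.41°  ·
  (0,3): δ = 24.99°  ✓
  (0,4): δ = 107.67°  ·
  (1,2): δ = 142.63°  ·
  (1,3): δ = 19.23°  ✓
  (1,4): δ = 63.45°  ✓
  (2,3): δ = 56.60°  ✓
  (2,4): δ = 26.08°  ✓
  (3,4): δ = 97.32°  ·
antipodal pairs: 5

count = 5; pairs: (0,3), (1,3), (1,4), (2,3), (2,4)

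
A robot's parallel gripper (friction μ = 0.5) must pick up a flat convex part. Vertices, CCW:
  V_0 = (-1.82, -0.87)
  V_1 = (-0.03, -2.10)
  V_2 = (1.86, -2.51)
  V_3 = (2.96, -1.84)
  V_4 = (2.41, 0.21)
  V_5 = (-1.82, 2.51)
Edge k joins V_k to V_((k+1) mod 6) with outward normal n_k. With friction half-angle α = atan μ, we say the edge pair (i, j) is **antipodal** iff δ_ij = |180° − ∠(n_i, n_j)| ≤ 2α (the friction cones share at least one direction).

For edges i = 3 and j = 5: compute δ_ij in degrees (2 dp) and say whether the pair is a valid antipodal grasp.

α = atan 0.5 = 26.57°;  2α = 53.13°
edge 3: e_3 = (-0.55, +2.05);  n_3 = (+0.9658, +0.2591)
edge 5: e_5 = (+0.00, -3.38);  n_5 = (-1.0000, -0.0000)
∠(n_3, n_5) = 164.98°
δ = |180° − 164.98°| = 15.02°
15.02° ≤ 2α = 53.13°  →  valid

δ = 15.02°, valid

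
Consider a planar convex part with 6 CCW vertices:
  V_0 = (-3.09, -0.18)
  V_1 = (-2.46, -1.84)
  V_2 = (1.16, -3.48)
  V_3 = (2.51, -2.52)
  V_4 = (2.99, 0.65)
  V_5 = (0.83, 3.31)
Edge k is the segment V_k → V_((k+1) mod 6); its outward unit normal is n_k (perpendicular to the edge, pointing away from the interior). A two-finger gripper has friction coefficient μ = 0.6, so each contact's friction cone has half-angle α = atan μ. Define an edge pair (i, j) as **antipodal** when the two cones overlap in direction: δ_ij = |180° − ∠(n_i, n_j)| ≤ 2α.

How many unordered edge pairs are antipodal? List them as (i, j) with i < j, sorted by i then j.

α = atan 0.6 = 30.96°;  2α = 61.93°
n_0 = (-0.9349, -0.3548)
n_1 = (-0.4127, -0.9109)
n_2 = (+0.5795, -0.8150)
n_3 = (+0.9887, -0.1497)
n_4 = (+0.7763, +0.6304)
n_5 = (-0.6650, +0.7469)
  (0,1): δ = 135.16°  ·
  (0,2): δ = 75.37°  ·
  (0,3): δ = 29.39°  ✓
  (0,4): δ = 18.29°  ✓
  (0,5): δ = 110.90°  ·
  (1,2): δ = 120.21°  ·
  (1,3): δ = 74.24°  ·
  (1,4): δ = 26.55°  ✓
  (1,5): δ = 66.05°  ·
  (2,3): δ = 134.03°  ·
  (2,4): δ = 86.34°  ·
  (2,5): δ = 6.26°  ✓
  (3,4): δ = 132.31°  ·
  (3,5): δ = 39.71°  ✓
  (4,5): δ = 87.40°  ·
antipodal pairs: 5

count = 5; pairs: (0,3), (0,4), (1,4), (2,5), (3,5)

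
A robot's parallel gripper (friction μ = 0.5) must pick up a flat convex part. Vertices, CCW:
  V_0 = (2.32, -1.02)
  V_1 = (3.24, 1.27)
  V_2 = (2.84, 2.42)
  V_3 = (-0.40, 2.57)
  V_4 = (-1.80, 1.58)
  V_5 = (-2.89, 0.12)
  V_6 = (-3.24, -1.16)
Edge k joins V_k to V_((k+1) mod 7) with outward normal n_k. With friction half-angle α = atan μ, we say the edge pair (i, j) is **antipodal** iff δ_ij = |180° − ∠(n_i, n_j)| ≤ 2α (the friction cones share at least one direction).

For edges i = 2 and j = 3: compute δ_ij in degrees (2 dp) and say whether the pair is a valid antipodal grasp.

α = atan 0.5 = 26.57°;  2α = 53.13°
edge 2: e_2 = (-3.24, +0.15);  n_2 = (+0.0462, +0.9989)
edge 3: e_3 = (-1.40, -0.99);  n_3 = (-0.5774, +0.8165)
∠(n_2, n_3) = 37.92°
δ = |180° − 37.92°| = 142.08°
142.08° > 2α = 53.13°  →  invalid

δ = 142.08°, invalid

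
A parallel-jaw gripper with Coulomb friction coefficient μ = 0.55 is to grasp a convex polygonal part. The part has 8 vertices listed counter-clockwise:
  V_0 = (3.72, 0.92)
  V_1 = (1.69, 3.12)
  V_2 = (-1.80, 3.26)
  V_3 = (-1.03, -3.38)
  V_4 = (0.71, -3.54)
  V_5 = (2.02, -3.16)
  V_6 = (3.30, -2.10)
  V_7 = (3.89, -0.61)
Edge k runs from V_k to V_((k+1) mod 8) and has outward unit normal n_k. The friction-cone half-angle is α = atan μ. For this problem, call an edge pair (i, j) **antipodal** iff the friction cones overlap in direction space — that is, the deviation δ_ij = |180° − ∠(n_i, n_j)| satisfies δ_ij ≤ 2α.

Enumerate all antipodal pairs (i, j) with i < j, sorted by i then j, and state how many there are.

count = 8; pairs: (0,2), (0,3), (1,3), (1,4), (1,5), (2,5), (2,6), (2,7)

α = atan 0.55 = 28.81°;  2α = 57.62°
n_0 = (+0.7349, +0.6781)
n_1 = (+0.0401, +0.9992)
n_2 = (-0.9933, -0.1152)
n_3 = (-0.0916, -0.9958)
n_4 = (+0.2786, -0.9604)
n_5 = (+0.6378, -0.7702)
n_6 = (+0.9298, -0.3682)
n_7 = (+0.9939, +0.1104)
  (0,1): δ = 135.00°  ·
  (0,2): δ = 36.08°  ✓
  (0,3): δ = 42.05°  ✓
  (0,4): δ = 63.48°  ·
  (0,5): δ = 86.93°  ·
  (0,6): δ = 115.70°  ·
  (0,7): δ = 143.64°  ·
  (1,2): δ = 81.09°  ·
  (1,3): δ = 2.96°  ✓
  (1,4): δ = 18.47°  ✓
  (1,5): δ = 41.93°  ✓
  (1,6): δ = 70.69°  ·
  (1,7): δ = 98.64°  ·
  (2,3): δ = 101.87°  ·
  (2,4): δ = 80.44°  ·
  (2,5): δ = 56.99°  ✓
  (2,6): δ = 28.22°  ✓
  (2,7): δ = 0.27°  ✓
  (3,4): δ = 158.57°  ·
  (3,5): δ = 135.12°  ·
  (3,6): δ = 106.35°  ·
  (3,7): δ = 78.41°  ·
  (4,5): δ = 156.55°  ·
  (4,6): δ = 127.78°  ·
  (4,7): δ = 99.84°  ·
  (5,6): δ = 151.23°  ·
  (5,7): δ = 123.29°  ·
  (6,7): δ = 152.06°  ·
antipodal pairs: 8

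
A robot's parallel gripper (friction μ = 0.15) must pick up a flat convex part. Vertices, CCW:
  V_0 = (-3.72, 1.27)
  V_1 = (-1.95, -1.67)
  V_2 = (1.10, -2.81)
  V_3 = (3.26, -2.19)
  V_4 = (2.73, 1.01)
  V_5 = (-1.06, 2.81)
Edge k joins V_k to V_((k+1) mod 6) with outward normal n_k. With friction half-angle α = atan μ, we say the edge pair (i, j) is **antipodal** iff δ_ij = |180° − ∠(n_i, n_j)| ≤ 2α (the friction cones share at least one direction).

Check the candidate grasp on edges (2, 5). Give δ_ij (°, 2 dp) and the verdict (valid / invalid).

δ = 14.05°, valid

α = atan 0.15 = 8.53°;  2α = 17.06°
edge 2: e_2 = (+2.16, +0.62);  n_2 = (+0.2759, -0.9612)
edge 5: e_5 = (-2.66, -1.54);  n_5 = (-0.5010, +0.8654)
∠(n_2, n_5) = 165.95°
δ = |180° − 165.95°| = 14.05°
14.05° ≤ 2α = 17.06°  →  valid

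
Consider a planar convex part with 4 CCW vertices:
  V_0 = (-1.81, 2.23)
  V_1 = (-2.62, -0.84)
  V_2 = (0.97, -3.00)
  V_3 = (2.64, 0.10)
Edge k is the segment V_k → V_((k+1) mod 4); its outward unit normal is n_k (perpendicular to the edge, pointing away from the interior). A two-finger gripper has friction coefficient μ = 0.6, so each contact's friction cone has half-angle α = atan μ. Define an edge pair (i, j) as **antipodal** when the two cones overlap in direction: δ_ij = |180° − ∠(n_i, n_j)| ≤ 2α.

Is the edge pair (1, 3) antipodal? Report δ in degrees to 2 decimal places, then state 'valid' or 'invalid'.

α = atan 0.6 = 30.96°;  2α = 61.93°
edge 1: e_1 = (+3.59, -2.16);  n_1 = (-0.5155, -0.8569)
edge 3: e_3 = (-4.45, +2.13);  n_3 = (+0.4317, +0.9020)
∠(n_1, n_3) = 174.54°
δ = |180° − 174.54°| = 5.46°
5.46° ≤ 2α = 61.93°  →  valid

δ = 5.46°, valid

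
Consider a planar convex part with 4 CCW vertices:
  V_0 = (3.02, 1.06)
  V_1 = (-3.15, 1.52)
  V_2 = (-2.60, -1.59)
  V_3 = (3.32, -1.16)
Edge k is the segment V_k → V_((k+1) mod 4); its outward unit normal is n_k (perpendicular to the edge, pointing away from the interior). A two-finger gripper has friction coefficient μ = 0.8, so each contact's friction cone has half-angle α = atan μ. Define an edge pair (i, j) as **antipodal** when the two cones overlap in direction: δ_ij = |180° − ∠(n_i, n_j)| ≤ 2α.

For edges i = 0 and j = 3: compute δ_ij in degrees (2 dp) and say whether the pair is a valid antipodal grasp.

δ = 101.96°, invalid

α = atan 0.8 = 38.66°;  2α = 77.32°
edge 0: e_0 = (-6.17, +0.46);  n_0 = (+0.0743, +0.9972)
edge 3: e_3 = (-0.30, +2.22);  n_3 = (+0.9910, +0.1339)
∠(n_0, n_3) = 78.04°
δ = |180° − 78.04°| = 101.96°
101.96° > 2α = 77.32°  →  invalid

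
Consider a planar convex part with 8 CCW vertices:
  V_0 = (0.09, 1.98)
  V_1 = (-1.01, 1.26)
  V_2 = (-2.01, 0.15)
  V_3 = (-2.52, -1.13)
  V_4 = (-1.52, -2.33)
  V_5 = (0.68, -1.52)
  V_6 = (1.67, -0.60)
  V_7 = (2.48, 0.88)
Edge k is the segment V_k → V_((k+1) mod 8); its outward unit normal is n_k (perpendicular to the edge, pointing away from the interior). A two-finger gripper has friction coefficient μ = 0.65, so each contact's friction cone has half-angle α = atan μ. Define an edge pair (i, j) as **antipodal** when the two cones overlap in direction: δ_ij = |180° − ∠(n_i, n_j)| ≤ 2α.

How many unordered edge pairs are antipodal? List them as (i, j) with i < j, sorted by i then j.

count = 11; pairs: (0,4), (0,5), (0,6), (1,4), (1,5), (1,6), (2,4), (2,5), (2,6), (3,7), (4,7)

α = atan 0.65 = 33.02°;  2α = 66.05°
n_0 = (-0.5477, +0.8367)
n_1 = (-0.7430, +0.6693)
n_2 = (-0.9290, +0.3701)
n_3 = (-0.7682, -0.6402)
n_4 = (+0.3455, -0.9384)
n_5 = (+0.6807, -0.7325)
n_6 = (+0.8772, -0.4801)
n_7 = (+0.4181, +0.9084)
  (0,1): δ = 165.22°  ·
  (0,2): δ = 144.93°  ·
  (0,3): δ = 83.40°  ·
  (0,4): δ = 12.99°  ✓
  (0,5): δ = 9.69°  ✓
  (0,6): δ = 28.10°  ✓
  (0,7): δ = 122.08°  ·
  (1,2): δ = 159.71°  ·
  (1,3): δ = 98.18°  ·
  (1,4): δ = 27.77°  ✓
  (1,5): δ = 5.08°  ✓
  (1,6): δ = 13.32°  ✓
  (1,7): δ = 107.30°  ·
  (2,3): δ = 118.47°  ·
  (2,4): δ = 48.06°  ✓
  (2,5): δ = 25.37°  ✓
  (2,6): δ = 6.97°  ✓
  (2,7): δ = 87.01°  ·
  (3,4): δ = 109.59°  ·
  (3,5): δ = 86.90°  ·
  (3,6): δ = 68.50°  ·
  (3,7): δ = 25.48°  ✓
  (4,5): δ = 157.31°  ·
  (4,6): δ = 138.90°  ·
  (4,7): δ = 44.93°  ✓
  (5,6): δ = 161.59°  ·
  (5,7): δ = 67.62°  ·
  (6,7): δ = 86.02°  ·
antipodal pairs: 11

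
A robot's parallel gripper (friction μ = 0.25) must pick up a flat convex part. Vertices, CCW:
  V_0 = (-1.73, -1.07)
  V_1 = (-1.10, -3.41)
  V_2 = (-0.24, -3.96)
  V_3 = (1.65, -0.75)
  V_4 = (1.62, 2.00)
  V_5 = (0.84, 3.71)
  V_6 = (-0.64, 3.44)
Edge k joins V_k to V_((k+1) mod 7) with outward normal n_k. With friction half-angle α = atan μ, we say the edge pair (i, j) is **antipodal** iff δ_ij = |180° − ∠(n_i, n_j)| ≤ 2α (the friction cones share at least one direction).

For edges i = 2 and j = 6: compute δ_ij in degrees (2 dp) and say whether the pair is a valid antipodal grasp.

δ = 16.90°, valid

α = atan 0.25 = 14.04°;  2α = 28.07°
edge 2: e_2 = (+1.89, +3.21);  n_2 = (+0.8617, -0.5074)
edge 6: e_6 = (-1.09, -4.51);  n_6 = (-0.9720, +0.2349)
∠(n_2, n_6) = 163.10°
δ = |180° − 163.10°| = 16.90°
16.90° ≤ 2α = 28.07°  →  valid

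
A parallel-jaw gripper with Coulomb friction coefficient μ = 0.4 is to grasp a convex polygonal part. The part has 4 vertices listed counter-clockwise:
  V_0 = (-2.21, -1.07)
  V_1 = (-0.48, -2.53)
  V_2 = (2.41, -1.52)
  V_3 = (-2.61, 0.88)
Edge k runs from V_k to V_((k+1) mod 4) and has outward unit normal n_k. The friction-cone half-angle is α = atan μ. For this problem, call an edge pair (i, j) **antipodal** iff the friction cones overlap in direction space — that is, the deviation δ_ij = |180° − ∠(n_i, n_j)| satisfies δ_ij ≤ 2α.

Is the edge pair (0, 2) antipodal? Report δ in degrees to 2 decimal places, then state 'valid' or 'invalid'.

δ = 14.61°, valid

α = atan 0.4 = 21.80°;  2α = 43.60°
edge 0: e_0 = (+1.73, -1.46);  n_0 = (-0.6450, -0.7642)
edge 2: e_2 = (-5.02, +2.40);  n_2 = (+0.4313, +0.9022)
∠(n_0, n_2) = 165.39°
δ = |180° − 165.39°| = 14.61°
14.61° ≤ 2α = 43.60°  →  valid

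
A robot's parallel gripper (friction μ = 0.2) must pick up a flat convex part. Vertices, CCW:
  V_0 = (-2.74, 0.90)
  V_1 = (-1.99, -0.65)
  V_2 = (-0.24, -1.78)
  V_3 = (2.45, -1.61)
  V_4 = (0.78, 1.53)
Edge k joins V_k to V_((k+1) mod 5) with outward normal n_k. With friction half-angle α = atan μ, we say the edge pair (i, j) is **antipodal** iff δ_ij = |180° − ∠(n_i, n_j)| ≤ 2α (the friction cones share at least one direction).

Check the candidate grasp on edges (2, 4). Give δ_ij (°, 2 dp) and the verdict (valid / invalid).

α = atan 0.2 = 11.31°;  2α = 22.62°
edge 2: e_2 = (+2.69, +0.17);  n_2 = (+0.0631, -0.9980)
edge 4: e_4 = (-3.52, -0.63);  n_4 = (-0.1762, +0.9844)
∠(n_2, n_4) = 173.47°
δ = |180° − 173.47°| = 6.53°
6.53° ≤ 2α = 22.62°  →  valid

δ = 6.53°, valid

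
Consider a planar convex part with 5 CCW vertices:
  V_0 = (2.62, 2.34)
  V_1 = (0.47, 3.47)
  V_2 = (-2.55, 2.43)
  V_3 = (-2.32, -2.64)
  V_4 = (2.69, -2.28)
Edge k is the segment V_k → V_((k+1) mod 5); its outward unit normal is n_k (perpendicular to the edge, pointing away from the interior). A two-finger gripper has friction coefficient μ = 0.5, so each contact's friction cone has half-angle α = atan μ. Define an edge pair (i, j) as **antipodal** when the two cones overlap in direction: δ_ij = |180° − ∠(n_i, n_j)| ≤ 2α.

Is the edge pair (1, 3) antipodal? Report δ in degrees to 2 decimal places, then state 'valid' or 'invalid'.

δ = 14.89°, valid

α = atan 0.5 = 26.57°;  2α = 53.13°
edge 1: e_1 = (-3.02, -1.04);  n_1 = (-0.3256, +0.9455)
edge 3: e_3 = (+5.01, +0.36);  n_3 = (+0.0717, -0.9974)
∠(n_1, n_3) = 165.11°
δ = |180° − 165.11°| = 14.89°
14.89° ≤ 2α = 53.13°  →  valid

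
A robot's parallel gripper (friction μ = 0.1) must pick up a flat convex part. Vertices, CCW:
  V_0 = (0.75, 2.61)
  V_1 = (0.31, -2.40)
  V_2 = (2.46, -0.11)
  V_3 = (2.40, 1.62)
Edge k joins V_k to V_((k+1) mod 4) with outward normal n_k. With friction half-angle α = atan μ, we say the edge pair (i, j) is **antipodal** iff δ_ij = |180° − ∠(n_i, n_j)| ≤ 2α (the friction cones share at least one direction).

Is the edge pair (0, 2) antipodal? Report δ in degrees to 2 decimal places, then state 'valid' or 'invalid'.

δ = 7.01°, valid

α = atan 0.1 = 5.71°;  2α = 11.42°
edge 0: e_0 = (-0.44, -5.01);  n_0 = (-0.9962, +0.0875)
edge 2: e_2 = (-0.06, +1.73);  n_2 = (+0.9994, +0.0347)
∠(n_0, n_2) = 172.99°
δ = |180° − 172.99°| = 7.01°
7.01° ≤ 2α = 11.42°  →  valid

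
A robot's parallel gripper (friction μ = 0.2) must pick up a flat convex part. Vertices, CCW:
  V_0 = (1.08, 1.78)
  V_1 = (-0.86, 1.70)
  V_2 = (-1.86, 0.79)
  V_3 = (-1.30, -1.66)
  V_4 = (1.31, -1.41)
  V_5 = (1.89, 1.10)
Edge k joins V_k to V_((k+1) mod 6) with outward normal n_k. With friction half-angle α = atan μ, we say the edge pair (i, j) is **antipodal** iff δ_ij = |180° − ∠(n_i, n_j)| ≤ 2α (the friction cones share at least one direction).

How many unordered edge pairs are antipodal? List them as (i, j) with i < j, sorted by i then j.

count = 1; pairs: (0,3)

α = atan 0.2 = 11.31°;  2α = 22.62°
n_0 = (-0.0412, +0.9992)
n_1 = (-0.6730, +0.7396)
n_2 = (-0.9749, -0.2228)
n_3 = (+0.0953, -0.9954)
n_4 = (+0.9743, -0.2251)
n_5 = (+0.6430, +0.7659)
  (0,1): δ = 140.06°  ·
  (0,2): δ = 79.49°  ·
  (0,3): δ = 3.11°  ✓
  (0,4): δ = 74.63°  ·
  (0,5): δ = 137.62°  ·
  (1,2): δ = 119.43°  ·
  (1,3): δ = 36.83°  ·
  (1,4): δ = 34.69°  ·
  (1,5): δ = 97.68°  ·
  (2,3): δ = 97.40°  ·
  (2,4): δ = 25.89°  ·
  (2,5): δ = 37.11°  ·
  (3,4): δ = 108.48°  ·
  (3,5): δ = 45.49°  ·
  (4,5): δ = 117.00°  ·
antipodal pairs: 1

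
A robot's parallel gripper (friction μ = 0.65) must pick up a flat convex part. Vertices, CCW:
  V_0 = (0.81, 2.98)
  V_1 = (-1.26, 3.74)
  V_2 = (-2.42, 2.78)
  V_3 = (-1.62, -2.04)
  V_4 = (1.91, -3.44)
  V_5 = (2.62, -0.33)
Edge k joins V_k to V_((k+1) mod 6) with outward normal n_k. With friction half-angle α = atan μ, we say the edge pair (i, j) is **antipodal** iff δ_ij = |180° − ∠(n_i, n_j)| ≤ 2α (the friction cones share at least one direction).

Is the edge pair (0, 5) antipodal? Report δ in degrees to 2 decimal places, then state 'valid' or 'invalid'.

δ = 138.83°, invalid

α = atan 0.65 = 33.02°;  2α = 66.05°
edge 0: e_0 = (-2.07, +0.76);  n_0 = (+0.3447, +0.9387)
edge 5: e_5 = (-1.81, +3.31);  n_5 = (+0.8774, +0.4798)
∠(n_0, n_5) = 41.17°
δ = |180° − 41.17°| = 138.83°
138.83° > 2α = 66.05°  →  invalid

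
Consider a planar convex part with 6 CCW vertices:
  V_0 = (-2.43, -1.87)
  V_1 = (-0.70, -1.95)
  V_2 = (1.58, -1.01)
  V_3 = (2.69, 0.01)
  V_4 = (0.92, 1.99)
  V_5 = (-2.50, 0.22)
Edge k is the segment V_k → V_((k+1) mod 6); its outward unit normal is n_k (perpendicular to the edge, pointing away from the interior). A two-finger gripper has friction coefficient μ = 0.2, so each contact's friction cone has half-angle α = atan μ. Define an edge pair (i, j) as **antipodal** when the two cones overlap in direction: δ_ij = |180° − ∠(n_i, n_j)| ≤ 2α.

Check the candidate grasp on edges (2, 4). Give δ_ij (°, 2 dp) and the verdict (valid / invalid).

δ = 15.22°, valid

α = atan 0.2 = 11.31°;  2α = 22.62°
edge 2: e_2 = (+1.11, +1.02);  n_2 = (+0.6766, -0.7363)
edge 4: e_4 = (-3.42, -1.77);  n_4 = (-0.4596, +0.8881)
∠(n_2, n_4) = 164.78°
δ = |180° − 164.78°| = 15.22°
15.22° ≤ 2α = 22.62°  →  valid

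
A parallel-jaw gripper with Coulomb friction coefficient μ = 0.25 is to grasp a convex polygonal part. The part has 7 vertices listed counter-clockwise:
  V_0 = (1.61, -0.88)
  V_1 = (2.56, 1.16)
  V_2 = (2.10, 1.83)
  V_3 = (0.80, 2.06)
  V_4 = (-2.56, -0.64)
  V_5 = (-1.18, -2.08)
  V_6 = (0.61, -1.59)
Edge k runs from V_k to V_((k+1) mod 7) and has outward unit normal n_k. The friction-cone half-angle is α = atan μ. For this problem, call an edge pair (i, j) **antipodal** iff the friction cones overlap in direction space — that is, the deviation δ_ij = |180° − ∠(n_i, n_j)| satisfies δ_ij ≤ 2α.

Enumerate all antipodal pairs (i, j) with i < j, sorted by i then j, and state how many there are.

α = atan 0.25 = 14.04°;  2α = 28.07°
n_0 = (+0.9065, -0.4222)
n_1 = (+0.8244, +0.5660)
n_2 = (+0.1742, +0.9847)
n_3 = (-0.6264, +0.7795)
n_4 = (-0.7220, -0.6919)
n_5 = (+0.2640, -0.9645)
n_6 = (+0.5789, -0.8154)
  (0,1): δ = 120.56°  ·
  (0,2): δ = 75.06°  ·
  (0,3): δ = 26.24°  ✓
  (0,4): δ = 68.75°  ·
  (0,5): δ = 130.28°  ·
  (0,6): δ = 150.35°  ·
  (1,2): δ = 134.51°  ·
  (1,3): δ = 85.69°  ·
  (1,4): δ = 9.31°  ✓
  (1,5): δ = 70.84°  ·
  (1,6): δ = 90.90°  ·
  (2,3): δ = 131.18°  ·
  (2,4): δ = 36.19°  ·
  (2,5): δ = 25.34°  ✓
  (2,6): δ = 45.41°  ·
  (3,4): δ = 85.00°  ·
  (3,5): δ = 23.48°  ✓
  (3,6): δ = 3.41°  ✓
  (4,5): δ = 118.47°  ·
  (4,6): δ = 98.41°  ·
  (5,6): δ = 159.93°  ·
antipodal pairs: 5

count = 5; pairs: (0,3), (1,4), (2,5), (3,5), (3,6)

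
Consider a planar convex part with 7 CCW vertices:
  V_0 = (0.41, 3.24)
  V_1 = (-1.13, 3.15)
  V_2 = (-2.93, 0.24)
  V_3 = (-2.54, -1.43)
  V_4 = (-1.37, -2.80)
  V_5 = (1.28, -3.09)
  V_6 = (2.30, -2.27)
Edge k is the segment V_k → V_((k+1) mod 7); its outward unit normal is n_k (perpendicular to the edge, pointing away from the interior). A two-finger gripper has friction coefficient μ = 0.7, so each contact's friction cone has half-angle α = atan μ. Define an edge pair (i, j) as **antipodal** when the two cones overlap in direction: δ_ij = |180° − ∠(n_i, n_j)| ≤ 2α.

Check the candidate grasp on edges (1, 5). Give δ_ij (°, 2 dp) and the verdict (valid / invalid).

δ = 19.46°, valid

α = atan 0.7 = 34.99°;  2α = 69.98°
edge 1: e_1 = (-1.80, -2.91);  n_1 = (-0.8505, +0.5261)
edge 5: e_5 = (+1.02, +0.82);  n_5 = (+0.6266, -0.7794)
∠(n_1, n_5) = 160.54°
δ = |180° − 160.54°| = 19.46°
19.46° ≤ 2α = 69.98°  →  valid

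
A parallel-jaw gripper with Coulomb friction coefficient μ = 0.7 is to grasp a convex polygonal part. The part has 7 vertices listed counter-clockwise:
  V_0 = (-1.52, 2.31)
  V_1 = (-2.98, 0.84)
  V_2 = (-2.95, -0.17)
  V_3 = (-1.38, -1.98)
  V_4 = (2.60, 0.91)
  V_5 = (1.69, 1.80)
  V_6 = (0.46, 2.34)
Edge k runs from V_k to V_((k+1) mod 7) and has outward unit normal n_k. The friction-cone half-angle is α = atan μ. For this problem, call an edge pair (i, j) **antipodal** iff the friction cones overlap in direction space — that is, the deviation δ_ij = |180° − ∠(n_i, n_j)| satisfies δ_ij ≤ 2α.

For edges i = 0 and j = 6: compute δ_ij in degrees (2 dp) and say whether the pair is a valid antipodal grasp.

α = atan 0.7 = 34.99°;  2α = 69.98°
edge 0: e_0 = (-1.46, -1.47);  n_0 = (-0.7095, +0.7047)
edge 6: e_6 = (-1.98, -0.03);  n_6 = (-0.0151, +0.9999)
∠(n_0, n_6) = 44.33°
δ = |180° − 44.33°| = 135.67°
135.67° > 2α = 69.98°  →  invalid

δ = 135.67°, invalid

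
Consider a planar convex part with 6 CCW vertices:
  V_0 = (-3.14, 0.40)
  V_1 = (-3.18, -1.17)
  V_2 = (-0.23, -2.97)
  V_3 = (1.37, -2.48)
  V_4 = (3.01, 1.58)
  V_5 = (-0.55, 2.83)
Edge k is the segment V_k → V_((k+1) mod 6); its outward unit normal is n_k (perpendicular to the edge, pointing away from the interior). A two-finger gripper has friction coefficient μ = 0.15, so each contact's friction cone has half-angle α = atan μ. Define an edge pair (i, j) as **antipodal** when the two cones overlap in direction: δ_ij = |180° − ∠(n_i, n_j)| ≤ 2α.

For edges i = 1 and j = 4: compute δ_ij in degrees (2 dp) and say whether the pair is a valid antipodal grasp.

δ = 12.04°, valid

α = atan 0.15 = 8.53°;  2α = 17.06°
edge 1: e_1 = (+2.95, -1.80);  n_1 = (-0.5209, -0.8536)
edge 4: e_4 = (-3.56, +1.25);  n_4 = (+0.3313, +0.9435)
∠(n_1, n_4) = 167.96°
δ = |180° − 167.96°| = 12.04°
12.04° ≤ 2α = 17.06°  →  valid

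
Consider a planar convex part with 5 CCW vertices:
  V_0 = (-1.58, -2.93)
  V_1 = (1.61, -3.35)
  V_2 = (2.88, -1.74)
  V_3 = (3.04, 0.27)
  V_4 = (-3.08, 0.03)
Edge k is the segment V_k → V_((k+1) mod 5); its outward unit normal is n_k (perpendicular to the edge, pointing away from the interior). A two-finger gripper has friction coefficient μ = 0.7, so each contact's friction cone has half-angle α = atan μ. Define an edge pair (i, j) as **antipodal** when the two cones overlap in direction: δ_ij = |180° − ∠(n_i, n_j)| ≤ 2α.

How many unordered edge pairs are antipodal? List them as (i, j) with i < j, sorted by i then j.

α = atan 0.7 = 34.99°;  2α = 69.98°
n_0 = (-0.1305, -0.9914)
n_1 = (+0.7851, -0.6193)
n_2 = (+0.9968, -0.0794)
n_3 = (-0.0392, +0.9992)
n_4 = (-0.8920, -0.4520)
  (0,1): δ = 120.77°  ·
  (0,2): δ = 87.05°  ·
  (0,3): δ = 9.75°  ✓
  (0,4): δ = 124.37°  ·
  (1,2): δ = 146.28°  ·
  (1,3): δ = 49.49°  ✓
  (1,4): δ = 65.14°  ✓
  (2,3): δ = 83.20°  ·
  (2,4): δ = 31.43°  ✓
  (3,4): δ = 65.37°  ✓
antipodal pairs: 5

count = 5; pairs: (0,3), (1,3), (1,4), (2,4), (3,4)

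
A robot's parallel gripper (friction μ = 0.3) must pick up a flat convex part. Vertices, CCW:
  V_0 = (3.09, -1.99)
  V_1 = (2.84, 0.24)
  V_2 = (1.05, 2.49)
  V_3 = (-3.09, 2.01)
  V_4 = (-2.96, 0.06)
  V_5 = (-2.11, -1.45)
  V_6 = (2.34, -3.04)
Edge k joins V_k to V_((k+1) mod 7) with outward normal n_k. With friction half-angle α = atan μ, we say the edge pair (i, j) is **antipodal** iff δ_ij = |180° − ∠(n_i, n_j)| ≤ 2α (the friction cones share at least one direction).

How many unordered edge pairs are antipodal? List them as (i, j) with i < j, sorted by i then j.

α = atan 0.3 = 16.70°;  2α = 33.40°
n_0 = (+0.9938, +0.1114)
n_1 = (+0.7826, +0.6226)
n_2 = (-0.1152, +0.9933)
n_3 = (-0.9978, -0.0665)
n_4 = (-0.8714, -0.4905)
n_5 = (-0.3365, -0.9417)
n_6 = (+0.8137, -0.5812)
  (0,1): δ = 147.89°  ·
  (0,2): δ = 89.78°  ·
  (0,3): δ = 2.58°  ✓
  (0,4): δ = 22.98°  ✓
  (0,5): δ = 63.94°  ·
  (0,6): δ = 138.07°  ·
  (1,2): δ = 121.89°  ·
  (1,3): δ = 34.69°  ·
  (1,4): δ = 9.13°  ✓
  (1,5): δ = 31.83°  ✓
  (1,6): δ = 105.96°  ·
  (2,3): δ = 92.80°  ·
  (2,4): δ = 67.24°  ·
  (2,5): δ = 26.28°  ✓
  (2,6): δ = 47.85°  ·
  (3,4): δ = 154.44°  ·
  (3,5): δ = 113.48°  ·
  (3,6): δ = 39.35°  ·
  (4,5): δ = 139.04°  ·
  (4,6): δ = 64.91°  ·
  (5,6): δ = 105.88°  ·
antipodal pairs: 5

count = 5; pairs: (0,3), (0,4), (1,4), (1,5), (2,5)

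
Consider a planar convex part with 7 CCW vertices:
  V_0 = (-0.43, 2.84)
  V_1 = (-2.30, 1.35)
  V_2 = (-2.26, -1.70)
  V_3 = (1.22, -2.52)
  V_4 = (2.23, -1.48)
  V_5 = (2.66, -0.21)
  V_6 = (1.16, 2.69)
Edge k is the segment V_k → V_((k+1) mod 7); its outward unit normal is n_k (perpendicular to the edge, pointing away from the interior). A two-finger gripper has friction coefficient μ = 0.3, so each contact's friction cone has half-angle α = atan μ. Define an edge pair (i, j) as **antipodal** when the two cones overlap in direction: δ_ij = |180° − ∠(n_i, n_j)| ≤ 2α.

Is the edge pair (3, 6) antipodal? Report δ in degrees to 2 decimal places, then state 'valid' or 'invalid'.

δ = 51.23°, invalid

α = atan 0.3 = 16.70°;  2α = 33.40°
edge 3: e_3 = (+1.01, +1.04);  n_3 = (+0.7174, -0.6967)
edge 6: e_6 = (-1.59, +0.15);  n_6 = (+0.0939, +0.9956)
∠(n_3, n_6) = 128.77°
δ = |180° − 128.77°| = 51.23°
51.23° > 2α = 33.40°  →  invalid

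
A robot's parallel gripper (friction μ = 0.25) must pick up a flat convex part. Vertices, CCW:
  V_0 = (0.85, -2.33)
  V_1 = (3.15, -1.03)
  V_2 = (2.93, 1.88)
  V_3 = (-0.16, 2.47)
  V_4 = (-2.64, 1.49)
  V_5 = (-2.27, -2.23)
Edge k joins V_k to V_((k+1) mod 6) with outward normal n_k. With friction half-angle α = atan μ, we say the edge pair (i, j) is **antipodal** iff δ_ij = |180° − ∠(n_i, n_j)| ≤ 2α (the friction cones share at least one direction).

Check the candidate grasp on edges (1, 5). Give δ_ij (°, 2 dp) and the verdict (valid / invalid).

δ = 83.84°, invalid

α = atan 0.25 = 14.04°;  2α = 28.07°
edge 1: e_1 = (-0.22, +2.91);  n_1 = (+0.9972, +0.0754)
edge 5: e_5 = (+3.12, -0.10);  n_5 = (-0.0320, -0.9995)
∠(n_1, n_5) = 96.16°
δ = |180° − 96.16°| = 83.84°
83.84° > 2α = 28.07°  →  invalid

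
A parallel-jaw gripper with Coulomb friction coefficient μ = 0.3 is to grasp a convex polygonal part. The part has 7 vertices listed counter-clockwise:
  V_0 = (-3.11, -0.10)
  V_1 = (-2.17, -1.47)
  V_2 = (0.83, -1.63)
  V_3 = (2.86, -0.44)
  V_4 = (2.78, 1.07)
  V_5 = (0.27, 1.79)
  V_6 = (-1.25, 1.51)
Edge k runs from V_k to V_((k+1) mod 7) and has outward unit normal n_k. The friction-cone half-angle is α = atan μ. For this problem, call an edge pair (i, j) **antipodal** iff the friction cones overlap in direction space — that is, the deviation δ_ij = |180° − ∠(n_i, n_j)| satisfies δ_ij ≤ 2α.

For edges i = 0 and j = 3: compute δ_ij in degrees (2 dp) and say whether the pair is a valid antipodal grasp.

δ = 31.42°, valid

α = atan 0.3 = 16.70°;  2α = 33.40°
edge 0: e_0 = (+0.94, -1.37);  n_0 = (-0.8246, -0.5658)
edge 3: e_3 = (-0.08, +1.51);  n_3 = (+0.9986, +0.0529)
∠(n_0, n_3) = 148.58°
δ = |180° − 148.58°| = 31.42°
31.42° ≤ 2α = 33.40°  →  valid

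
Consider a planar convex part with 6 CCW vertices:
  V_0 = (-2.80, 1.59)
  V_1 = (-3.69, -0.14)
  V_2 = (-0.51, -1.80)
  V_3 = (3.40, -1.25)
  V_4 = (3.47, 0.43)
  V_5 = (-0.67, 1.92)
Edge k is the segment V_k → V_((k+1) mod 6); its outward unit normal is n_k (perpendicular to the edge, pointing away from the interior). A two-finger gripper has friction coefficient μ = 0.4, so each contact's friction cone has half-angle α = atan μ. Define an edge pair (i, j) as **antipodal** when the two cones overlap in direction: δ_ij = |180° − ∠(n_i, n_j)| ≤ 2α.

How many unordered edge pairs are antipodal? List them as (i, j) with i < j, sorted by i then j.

count = 5; pairs: (0,3), (1,4), (1,5), (2,4), (2,5)

α = atan 0.4 = 21.80°;  2α = 43.60°
n_0 = (-0.8892, +0.4575)
n_1 = (-0.4628, -0.8865)
n_2 = (+0.1393, -0.9903)
n_3 = (+0.9991, -0.0416)
n_4 = (+0.3386, +0.9409)
n_5 = (-0.1531, +0.9882)
  (0,1): δ = 90.34°  ·
  (0,2): δ = 54.77°  ·
  (0,3): δ = 24.84°  ✓
  (0,4): δ = 97.43°  ·
  (0,5): δ = 126.03°  ·
  (1,2): δ = 144.43°  ·
  (1,3): δ = 64.82°  ·
  (1,4): δ = 7.77°  ✓
  (1,5): δ = 36.37°  ✓
  (2,3): δ = 100.39°  ·
  (2,4): δ = 27.80°  ✓
  (2,5): δ = 0.80°  ✓
  (3,4): δ = 107.41°  ·
  (3,5): δ = 78.81°  ·
  (4,5): δ = 151.40°  ·
antipodal pairs: 5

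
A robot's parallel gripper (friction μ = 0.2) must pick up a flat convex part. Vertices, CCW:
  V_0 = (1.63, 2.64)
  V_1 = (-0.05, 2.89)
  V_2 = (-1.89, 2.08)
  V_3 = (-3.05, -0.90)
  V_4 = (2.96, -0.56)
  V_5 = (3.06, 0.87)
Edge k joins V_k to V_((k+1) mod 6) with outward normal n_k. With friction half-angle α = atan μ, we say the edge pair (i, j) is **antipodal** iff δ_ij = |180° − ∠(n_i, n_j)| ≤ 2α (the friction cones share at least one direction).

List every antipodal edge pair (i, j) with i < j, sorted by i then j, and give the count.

α = atan 0.2 = 11.31°;  2α = 22.62°
n_0 = (+0.1472, +0.9891)
n_1 = (-0.4029, +0.9152)
n_2 = (-0.9319, +0.3627)
n_3 = (+0.0565, -0.9984)
n_4 = (+0.9976, -0.0698)
n_5 = (+0.7779, +0.6284)
  (0,1): δ = 147.78°  ·
  (0,2): δ = 102.81°  ·
  (0,3): δ = 11.70°  ✓
  (0,4): δ = 94.46°  ·
  (0,5): δ = 137.40°  ·
  (1,2): δ = 135.03°  ·
  (1,3): δ = 20.52°  ✓
  (1,4): δ = 62.24°  ·
  (1,5): δ = 105.18°  ·
  (2,3): δ = 65.49°  ·
  (2,4): δ = 17.27°  ✓
  (2,5): δ = 60.20°  ·
  (3,4): δ = 97.24°  ·
  (3,5): δ = 54.30°  ·
  (4,5): δ = 137.06°  ·
antipodal pairs: 3

count = 3; pairs: (0,3), (1,3), (2,4)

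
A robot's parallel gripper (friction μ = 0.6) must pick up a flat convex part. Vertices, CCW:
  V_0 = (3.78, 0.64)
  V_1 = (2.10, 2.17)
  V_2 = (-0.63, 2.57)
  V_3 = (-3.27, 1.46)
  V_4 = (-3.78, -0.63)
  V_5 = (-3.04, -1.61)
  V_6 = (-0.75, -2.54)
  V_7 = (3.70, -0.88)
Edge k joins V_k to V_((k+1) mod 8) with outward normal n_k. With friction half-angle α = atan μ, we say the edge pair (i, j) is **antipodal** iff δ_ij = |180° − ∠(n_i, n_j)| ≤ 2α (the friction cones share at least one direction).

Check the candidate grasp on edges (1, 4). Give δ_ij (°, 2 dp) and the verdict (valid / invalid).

δ = 44.61°, valid

α = atan 0.6 = 30.96°;  2α = 61.93°
edge 1: e_1 = (-2.73, +0.40);  n_1 = (+0.1450, +0.9894)
edge 4: e_4 = (+0.74, -0.98);  n_4 = (-0.7980, -0.6026)
∠(n_1, n_4) = 135.39°
δ = |180° − 135.39°| = 44.61°
44.61° ≤ 2α = 61.93°  →  valid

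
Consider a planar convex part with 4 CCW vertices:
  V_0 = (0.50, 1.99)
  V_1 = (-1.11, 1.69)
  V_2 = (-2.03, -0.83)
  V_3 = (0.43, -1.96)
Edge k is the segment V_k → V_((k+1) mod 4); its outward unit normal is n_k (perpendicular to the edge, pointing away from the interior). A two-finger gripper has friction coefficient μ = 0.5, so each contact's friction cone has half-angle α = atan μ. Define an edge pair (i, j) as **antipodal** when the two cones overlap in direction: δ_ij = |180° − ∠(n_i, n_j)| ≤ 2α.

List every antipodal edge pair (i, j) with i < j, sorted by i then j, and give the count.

α = atan 0.5 = 26.57°;  2α = 53.13°
n_0 = (-0.1832, +0.9831)
n_1 = (-0.9394, +0.3429)
n_2 = (-0.4174, -0.9087)
n_3 = (+0.9998, -0.0177)
  (0,1): δ = 120.61°  ·
  (0,2): δ = 35.23°  ✓
  (0,3): δ = 78.43°  ·
  (1,2): δ = 94.62°  ·
  (1,3): δ = 19.04°  ✓
  (2,3): δ = 66.34°  ·
antipodal pairs: 2

count = 2; pairs: (0,2), (1,3)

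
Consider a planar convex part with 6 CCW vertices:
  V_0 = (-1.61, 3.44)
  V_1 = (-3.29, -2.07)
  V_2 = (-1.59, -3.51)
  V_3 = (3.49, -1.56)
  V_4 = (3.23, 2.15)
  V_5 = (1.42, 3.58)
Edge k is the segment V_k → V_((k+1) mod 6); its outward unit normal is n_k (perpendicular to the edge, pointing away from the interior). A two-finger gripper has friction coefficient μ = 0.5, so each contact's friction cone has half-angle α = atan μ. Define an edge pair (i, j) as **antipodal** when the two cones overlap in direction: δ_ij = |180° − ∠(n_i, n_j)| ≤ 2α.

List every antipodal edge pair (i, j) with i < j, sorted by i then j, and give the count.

count = 6; pairs: (0,2), (0,3), (1,3), (1,4), (1,5), (2,5)

α = atan 0.5 = 26.57°;  2α = 53.13°
n_0 = (-0.9565, +0.2916)
n_1 = (-0.6463, -0.7630)
n_2 = (+0.3584, -0.9336)
n_3 = (+0.9976, +0.0699)
n_4 = (+0.6199, +0.7847)
n_5 = (-0.0462, +0.9989)
  (0,1): δ = 113.31°  ·
  (0,2): δ = 52.04°  ✓
  (0,3): δ = 20.97°  ✓
  (0,4): δ = 68.65°  ·
  (0,5): δ = 109.60°  ·
  (1,2): δ = 118.73°  ·
  (1,3): δ = 45.72°  ✓
  (1,4): δ = 1.96°  ✓
  (1,5): δ = 42.91°  ✓
  (2,3): δ = 106.99°  ·
  (2,4): δ = 59.31°  ·
  (2,5): δ = 18.35°  ✓
  (3,4): δ = 132.32°  ·
  (3,5): δ = 91.36°  ·
  (4,5): δ = 139.04°  ·
antipodal pairs: 6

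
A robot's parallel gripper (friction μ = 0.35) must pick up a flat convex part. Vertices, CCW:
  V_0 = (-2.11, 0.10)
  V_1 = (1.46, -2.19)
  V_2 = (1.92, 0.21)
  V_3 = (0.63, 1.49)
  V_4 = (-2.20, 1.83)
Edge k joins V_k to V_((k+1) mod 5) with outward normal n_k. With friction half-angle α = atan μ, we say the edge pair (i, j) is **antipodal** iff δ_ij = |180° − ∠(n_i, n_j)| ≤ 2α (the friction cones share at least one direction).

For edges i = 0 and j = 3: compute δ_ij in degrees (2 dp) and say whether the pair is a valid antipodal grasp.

δ = 25.83°, valid

α = atan 0.35 = 19.29°;  2α = 38.58°
edge 0: e_0 = (+3.57, -2.29);  n_0 = (-0.5399, -0.8417)
edge 3: e_3 = (-2.83, +0.34);  n_3 = (+0.1193, +0.9929)
∠(n_0, n_3) = 154.17°
δ = |180° − 154.17°| = 25.83°
25.83° ≤ 2α = 38.58°  →  valid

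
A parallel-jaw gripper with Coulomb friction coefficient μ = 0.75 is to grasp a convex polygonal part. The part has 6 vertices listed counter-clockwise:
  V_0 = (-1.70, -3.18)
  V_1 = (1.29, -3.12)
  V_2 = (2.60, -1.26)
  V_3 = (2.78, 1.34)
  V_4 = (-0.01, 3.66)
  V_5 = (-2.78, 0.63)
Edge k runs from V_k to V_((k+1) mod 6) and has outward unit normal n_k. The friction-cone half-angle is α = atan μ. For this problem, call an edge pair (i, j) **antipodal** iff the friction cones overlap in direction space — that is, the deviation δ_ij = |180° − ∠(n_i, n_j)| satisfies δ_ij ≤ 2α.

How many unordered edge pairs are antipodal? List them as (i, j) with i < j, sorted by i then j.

α = atan 0.75 = 36.87°;  2α = 73.74°
n_0 = (+0.0201, -0.9998)
n_1 = (+0.8176, -0.5758)
n_2 = (+0.9976, -0.0691)
n_3 = (+0.6394, +0.7689)
n_4 = (-0.7381, +0.6747)
n_5 = (-0.9621, -0.2727)
  (0,1): δ = 126.31°  ·
  (0,2): δ = 95.11°  ·
  (0,3): δ = 40.89°  ✓
  (0,4): δ = 46.42°  ✓
  (0,5): δ = 104.68°  ·
  (1,2): δ = 148.80°  ·
  (1,3): δ = 94.59°  ·
  (1,4): δ = 7.28°  ✓
  (1,5): δ = 50.98°  ✓
  (2,3): δ = 125.78°  ·
  (2,4): δ = 38.47°  ✓
  (2,5): δ = 19.79°  ✓
  (3,4): δ = 92.69°  ·
  (3,5): δ = 34.43°  ✓
  (4,5): δ = 121.74°  ·
antipodal pairs: 7

count = 7; pairs: (0,3), (0,4), (1,4), (1,5), (2,4), (2,5), (3,5)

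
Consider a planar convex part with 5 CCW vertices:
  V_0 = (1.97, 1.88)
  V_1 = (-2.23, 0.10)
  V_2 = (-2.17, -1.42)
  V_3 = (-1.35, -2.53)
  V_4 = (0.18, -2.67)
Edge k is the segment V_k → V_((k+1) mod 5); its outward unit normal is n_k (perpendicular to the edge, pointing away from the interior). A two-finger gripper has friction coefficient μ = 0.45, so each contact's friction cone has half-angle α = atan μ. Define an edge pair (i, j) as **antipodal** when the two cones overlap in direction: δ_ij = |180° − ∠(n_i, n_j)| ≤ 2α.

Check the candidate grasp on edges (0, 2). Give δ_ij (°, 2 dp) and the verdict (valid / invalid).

α = atan 0.45 = 24.23°;  2α = 48.46°
edge 0: e_0 = (-4.20, -1.78);  n_0 = (-0.3902, +0.9207)
edge 2: e_2 = (+0.82, -1.11);  n_2 = (-0.8043, -0.5942)
∠(n_0, n_2) = 103.49°
δ = |180° − 103.49°| = 76.51°
76.51° > 2α = 48.46°  →  invalid

δ = 76.51°, invalid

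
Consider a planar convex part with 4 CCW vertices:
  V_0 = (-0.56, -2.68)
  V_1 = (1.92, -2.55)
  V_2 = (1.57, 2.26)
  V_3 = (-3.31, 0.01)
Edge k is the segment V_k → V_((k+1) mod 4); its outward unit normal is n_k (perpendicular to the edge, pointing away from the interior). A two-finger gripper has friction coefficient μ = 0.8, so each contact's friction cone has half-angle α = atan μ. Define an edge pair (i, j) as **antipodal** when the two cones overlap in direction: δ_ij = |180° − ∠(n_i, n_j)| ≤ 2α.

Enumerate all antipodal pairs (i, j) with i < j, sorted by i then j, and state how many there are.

α = atan 0.8 = 38.66°;  2α = 77.32°
n_0 = (+0.0523, -0.9986)
n_1 = (+0.9974, +0.0726)
n_2 = (-0.4187, +0.9081)
n_3 = (-0.6993, -0.7149)
  (0,1): δ = 88.84°  ·
  (0,2): δ = 21.75°  ✓
  (0,3): δ = 132.63°  ·
  (1,2): δ = 69.41°  ✓
  (1,3): δ = 41.47°  ✓
  (2,3): δ = 69.12°  ✓
antipodal pairs: 4

count = 4; pairs: (0,2), (1,2), (1,3), (2,3)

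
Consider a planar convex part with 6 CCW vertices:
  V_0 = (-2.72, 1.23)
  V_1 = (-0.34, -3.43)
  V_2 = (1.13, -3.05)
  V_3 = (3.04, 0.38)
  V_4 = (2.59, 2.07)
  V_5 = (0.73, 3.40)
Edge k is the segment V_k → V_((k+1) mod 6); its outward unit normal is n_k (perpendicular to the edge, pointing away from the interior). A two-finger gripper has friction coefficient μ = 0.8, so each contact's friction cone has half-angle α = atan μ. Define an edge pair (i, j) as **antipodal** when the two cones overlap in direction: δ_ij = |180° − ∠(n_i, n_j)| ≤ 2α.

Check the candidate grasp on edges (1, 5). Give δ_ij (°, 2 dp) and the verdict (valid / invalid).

α = atan 0.8 = 38.66°;  2α = 77.32°
edge 1: e_1 = (+1.47, +0.38);  n_1 = (+0.2503, -0.9682)
edge 5: e_5 = (-3.45, -2.17);  n_5 = (-0.5324, +0.8465)
∠(n_1, n_5) = 162.32°
δ = |180° − 162.32°| = 17.68°
17.68° ≤ 2α = 77.32°  →  valid

δ = 17.68°, valid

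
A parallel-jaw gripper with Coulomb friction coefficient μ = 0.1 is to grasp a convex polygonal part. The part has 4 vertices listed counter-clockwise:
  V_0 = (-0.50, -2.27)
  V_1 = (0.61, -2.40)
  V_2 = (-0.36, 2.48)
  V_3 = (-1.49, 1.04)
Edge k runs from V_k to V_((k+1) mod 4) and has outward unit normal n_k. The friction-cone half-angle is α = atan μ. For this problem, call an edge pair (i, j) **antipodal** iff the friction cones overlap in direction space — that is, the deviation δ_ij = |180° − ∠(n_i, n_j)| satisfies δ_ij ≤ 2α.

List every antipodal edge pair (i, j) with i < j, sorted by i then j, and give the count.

α = atan 0.1 = 5.71°;  2α = 11.42°
n_0 = (-0.1163, -0.9932)
n_1 = (+0.9808, +0.1950)
n_2 = (-0.7867, +0.6173)
n_3 = (-0.9581, -0.2866)
  (0,1): δ = 72.08°  ·
  (0,2): δ = 58.56°  ·
  (0,3): δ = 113.33°  ·
  (1,2): δ = 49.36°  ·
  (1,3): δ = 5.41°  ✓
  (2,3): δ = 125.23°  ·
antipodal pairs: 1

count = 1; pairs: (1,3)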